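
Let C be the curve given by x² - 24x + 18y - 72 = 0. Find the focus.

(12, 15/2)

Only x is squared. Complete the square in x: (x - 12)² = -18(y - 12).
Vertex (12, 12); 4p = -18 so p = -9/2. Opens down.
Focus is p units from the vertex along the axis: (h, k + p).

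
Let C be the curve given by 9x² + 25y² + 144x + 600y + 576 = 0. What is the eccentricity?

e = 4/5

Rearranging, 9(x² + 16x) + 25(y² + 24y) = -576.
9(x + 8)² + 25(y + 12)² = -576 + 576 + 3600 = 3600
Divide by 3600: (x + 8)²/400 + (y + 12)²/144 = 1
Ellipse, center (-8, -12), major axis horizontal; a² = 400, b² = 144.
c² = a² - b² = 256, so c = 16.
e = c/a = 16/20 = 4/5.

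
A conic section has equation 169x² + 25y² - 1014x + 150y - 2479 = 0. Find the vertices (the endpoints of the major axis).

(3, -16) and (3, 10)

Rearranging, 169(x² - 6x) + 25(y² + 6y) = 2479.
Completing the square gives 169(x - 3)² + 25(y + 3)² = 2479 + 1521 + 225 = 4225.
Divide through by 4225 to get (x - 3)²/25 + (y + 3)²/169 = 1.
Ellipse, center (3, -3), major axis vertical; a² = 169, b² = 25.
a = 13. Vertices at (h, k ± a).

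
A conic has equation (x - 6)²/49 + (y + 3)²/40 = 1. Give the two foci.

(3, -3) and (9, -3)

Center (6, -3). The larger denominator 49 sits under the x-term, so the major axis is horizontal; a² = 49, b² = 40.
c² = a² - b² = 49 - 40 = 9, so c = 3.
Foci lie on the horizontal axis through the center: (h ± c, k).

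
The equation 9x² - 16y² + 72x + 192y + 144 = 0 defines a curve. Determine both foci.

Group: 9(x² + 8x) -16(y² - 12y) = -144
9(x + 4)² -16(y - 6)² = -144 + 144 - 576 = -576
Divide through by -576 to get (y - 6)²/36 - (x + 4)²/64 = 1.
Hyperbola, center (-4, 6), transverse axis vertical; a² = 36, b² = 64.
c² = a² + b² = 36 + 64 = 100, so c = 10.
Foci lie on the vertical axis through the center: (h, k ± c).

(-4, -4) and (-4, 16)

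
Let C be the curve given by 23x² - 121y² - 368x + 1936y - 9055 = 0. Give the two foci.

(-4, 8) and (20, 8)

Group: 23(x² - 16x) -121(y² - 16y) = 9055
23(x - 8)² -121(y - 8)² = 9055 + 1472 - 7744 = 2783
Divide through by 2783 to get (x - 8)²/121 - (y - 8)²/23 = 1.
Hyperbola, center (8, 8), transverse axis horizontal; a² = 121, b² = 23.
c² = a² + b² = 121 + 23 = 144, so c = 12.
Foci lie on the horizontal axis through the center: (h ± c, k).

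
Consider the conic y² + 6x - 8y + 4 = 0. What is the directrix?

Only y is squared. Complete the square in y: (y - 4)² = -6(x - 2).
Vertex (2, 4); 4p = -6 so p = -3/2. Opens left.
Directrix is the vertical line x = h − p = 2 − (-3/2) = 7/2.

x = 7/2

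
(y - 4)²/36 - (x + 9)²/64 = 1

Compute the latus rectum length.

Center (-9, 4). The positive term is the y-term, so the transverse axis is vertical; a² = 36, b² = 64.
Latus rectum length = 2b²/a = 2·64/6 = 64/3.

64/3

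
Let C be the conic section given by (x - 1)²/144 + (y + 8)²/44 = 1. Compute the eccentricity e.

Center (1, -8). The larger denominator 144 sits under the x-term, so the major axis is horizontal; a² = 144, b² = 44.
c² = a² - b² = 100, so c = 10.
e = c/a = 10/12 = 5/6.

e = 5/6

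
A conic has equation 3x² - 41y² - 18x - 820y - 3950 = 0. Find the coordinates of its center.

Collect terms: 3(x² - 6x) -41(y² + 20y) = 3950
Completing the square gives 3(x - 3)² -41(y + 10)² = 3950 + 27 - 4100 = -123.
Divide by -123: (y + 10)²/3 - (x - 3)²/41 = 1
Hyperbola with center (3, -10).

(3, -10)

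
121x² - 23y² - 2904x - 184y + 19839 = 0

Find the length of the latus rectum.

121(x² - 24x) -23(y² + 8y) = -19839
121(x - 12)² -23(y + 4)² = -19839 + 17424 - 368 = -2783
Divide through by -2783 to get (y + 4)²/121 - (x - 12)²/23 = 1.
Hyperbola, center (12, -4), transverse axis vertical; a² = 121, b² = 23.
Latus rectum length = 2b²/a = 2·23/11 = 46/11.

46/11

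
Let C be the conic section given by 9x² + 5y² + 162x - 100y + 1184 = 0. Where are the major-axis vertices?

(-9, 7) and (-9, 13)

Group: 9(x² + 18x) + 5(y² - 20y) = -1184
Complete the square: 9(x + 9)² + 5(y - 10)² = -1184 + 729 + 500 = 45
Divide through by 45 to get (x + 9)²/5 + (y - 10)²/9 = 1.
Ellipse, center (-9, 10), major axis vertical; a² = 9, b² = 5.
a = 3. Vertices at (h, k ± a).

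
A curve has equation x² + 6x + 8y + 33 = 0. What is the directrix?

y = -1

Only x is squared. Complete the square in x: (x + 3)² = -8(y + 3).
Vertex (-3, -3); 4p = -8 so p = -2. Opens down.
Directrix is the horizontal line y = k − p = -3 − (-2) = -1.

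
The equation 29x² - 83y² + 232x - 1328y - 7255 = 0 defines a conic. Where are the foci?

(-4 - 4√7, -8) and (-4 + 4√7, -8)

Collect terms: 29(x² + 8x) -83(y² + 16y) = 7255
Completing the square gives 29(x + 4)² -83(y + 8)² = 7255 + 464 - 5312 = 2407.
Divide through by 2407 to get (x + 4)²/83 - (y + 8)²/29 = 1.
Hyperbola, center (-4, -8), transverse axis horizontal; a² = 83, b² = 29.
c² = a² + b² = 83 + 29 = 112, so c = 4√7.
Foci lie on the horizontal axis through the center: (h ± c, k).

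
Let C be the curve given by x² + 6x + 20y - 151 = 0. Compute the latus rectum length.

20

Only x is squared. Complete the square in x: (x + 3)² = -20(y - 8).
Vertex (-3, 8); 4p = -20 so p = -5. Opens down.
Latus rectum length = |4p| = 20.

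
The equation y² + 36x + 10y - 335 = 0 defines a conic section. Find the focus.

Only y is squared. Complete the square in y: (y + 5)² = -36(x - 10).
Vertex (10, -5); 4p = -36 so p = -9. Opens left.
Focus is p units from the vertex along the axis: (h + p, k).

(1, -5)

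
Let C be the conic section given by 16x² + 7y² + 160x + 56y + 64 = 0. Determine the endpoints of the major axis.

(-5, -12) and (-5, 4)

16(x² + 10x) + 7(y² + 8y) = -64
16(x + 5)² + 7(y + 4)² = -64 + 400 + 112 = 448
Divide by 448: (x + 5)²/28 + (y + 4)²/64 = 1
Ellipse, center (-5, -4), major axis vertical; a² = 64, b² = 28.
a = 8. Vertices at (h, k ± a).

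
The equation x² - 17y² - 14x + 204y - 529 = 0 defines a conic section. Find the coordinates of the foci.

(7, 0) and (7, 12)

Collect terms: (x² - 14x) -17(y² - 12y) = 529
Complete the square: (x - 7)² -17(y - 6)² = 529 + 49 - 612 = -34
Dividing both sides by -34: (y - 6)²/2 - (x - 7)²/34 = 1
Hyperbola, center (7, 6), transverse axis vertical; a² = 2, b² = 34.
c² = a² + b² = 2 + 34 = 36, so c = 6.
Foci lie on the vertical axis through the center: (h, k ± c).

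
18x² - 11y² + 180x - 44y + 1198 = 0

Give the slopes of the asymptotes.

3√22/11 and -3√22/11

Group the x- and y-terms: 18(x² + 10x) -11(y² + 4y) = -1198
Complete the square: 18(x + 5)² -11(y + 2)² = -1198 + 450 - 44 = -792
Divide by -792: (y + 2)²/72 - (x + 5)²/44 = 1
Hyperbola, center (-5, -2), transverse axis vertical; a² = 72, b² = 44.
For a vertical hyperbola the asymptotes have slope ±a/b.
Here that is ±6√2/2√11 = ±3√22/11.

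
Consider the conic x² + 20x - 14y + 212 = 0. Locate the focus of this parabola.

Only x is squared. Complete the square in x: (x + 10)² = 14(y - 8).
Vertex (-10, 8); 4p = 14 so p = 7/2. Opens up.
Focus is p units from the vertex along the axis: (h, k + p).

(-10, 23/2)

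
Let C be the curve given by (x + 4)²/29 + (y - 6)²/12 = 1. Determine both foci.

Center (-4, 6). The larger denominator 29 sits under the x-term, so the major axis is horizontal; a² = 29, b² = 12.
c² = a² - b² = 29 - 12 = 17, so c = √17.
Foci lie on the horizontal axis through the center: (h ± c, k).

(-4 - √17, 6) and (-4 + √17, 6)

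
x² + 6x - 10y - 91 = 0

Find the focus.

(-3, -15/2)

Only x is squared. Complete the square in x: (x + 3)² = 10(y + 10).
Vertex (-3, -10); 4p = 10 so p = 5/2. Opens up.
Focus is p units from the vertex along the axis: (h, k + p).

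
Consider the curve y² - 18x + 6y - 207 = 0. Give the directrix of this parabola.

x = -33/2

Only y is squared. Complete the square in y: (y + 3)² = 18(x + 12).
Vertex (-12, -3); 4p = 18 so p = 9/2. Opens right.
Directrix is the vertical line x = h − p = -12 − (9/2) = -33/2.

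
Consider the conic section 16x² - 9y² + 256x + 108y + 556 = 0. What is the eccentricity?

16(x² + 16x) -9(y² - 12y) = -556
Complete the square: 16(x + 8)² -9(y - 6)² = -556 + 1024 - 324 = 144
Divide by 144: (x + 8)²/9 - (y - 6)²/16 = 1
Hyperbola, center (-8, 6), transverse axis horizontal; a² = 9, b² = 16.
c² = a² + b² = 25, so c = 5.
e = c/a = 5/3.

e = 5/3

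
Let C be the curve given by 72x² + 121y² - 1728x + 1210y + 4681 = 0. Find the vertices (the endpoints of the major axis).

(1, -5) and (23, -5)

Rearranging, 72(x² - 24x) + 121(y² + 10y) = -4681.
72(x - 12)² + 121(y + 5)² = -4681 + 10368 + 3025 = 8712
Dividing both sides by 8712: (x - 12)²/121 + (y + 5)²/72 = 1
Ellipse, center (12, -5), major axis horizontal; a² = 121, b² = 72.
a = 11. Vertices at (h ± a, k).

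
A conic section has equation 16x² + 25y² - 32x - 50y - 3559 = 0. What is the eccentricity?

e = 3/5

Collect terms: 16(x² - 2x) + 25(y² - 2y) = 3559
Complete the square in x and y: 16(x - 1)² + 25(y - 1)² = 3559 + 16 + 25 = 3600
Divide by 3600: (x - 1)²/225 + (y - 1)²/144 = 1
Ellipse, center (1, 1), major axis horizontal; a² = 225, b² = 144.
c² = a² - b² = 81, so c = 9.
e = c/a = 9/15 = 3/5.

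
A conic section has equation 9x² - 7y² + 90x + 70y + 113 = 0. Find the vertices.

(-5, 2) and (-5, 8)

Rearranging, 9(x² + 10x) -7(y² - 10y) = -113.
Complete the square in x and y: 9(x + 5)² -7(y - 5)² = -113 + 225 - 175 = -63
Divide through by -63 to get (y - 5)²/9 - (x + 5)²/7 = 1.
Hyperbola, center (-5, 5), transverse axis vertical; a² = 9, b² = 7.
a = 3. Vertices at (h, k ± a).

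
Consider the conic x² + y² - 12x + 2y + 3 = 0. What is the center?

(6, -1)

Rearranging, (x² - 12x) + (y² + 2y) = -3.
Completing the square gives (x - 6)² + (y + 1)² = -3 + 36 + 1 = 34.
So (x - 6)² + (y + 1)² = 34.
Circle centered at (6, -1) with r² = 34.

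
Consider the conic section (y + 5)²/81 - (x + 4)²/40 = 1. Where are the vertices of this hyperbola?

Center (-4, -5). The positive term is the y-term, so the transverse axis is vertical; a² = 81, b² = 40.
a = 9. Vertices at (h, k ± a).

(-4, -14) and (-4, 4)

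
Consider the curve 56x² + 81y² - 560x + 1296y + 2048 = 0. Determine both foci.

Collect terms: 56(x² - 10x) + 81(y² + 16y) = -2048
56(x - 5)² + 81(y + 8)² = -2048 + 1400 + 5184 = 4536
Dividing both sides by 4536: (x - 5)²/81 + (y + 8)²/56 = 1
Ellipse, center (5, -8), major axis horizontal; a² = 81, b² = 56.
c² = a² - b² = 81 - 56 = 25, so c = 5.
Foci lie on the horizontal axis through the center: (h ± c, k).

(0, -8) and (10, -8)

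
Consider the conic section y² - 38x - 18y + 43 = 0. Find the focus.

Only y is squared. Complete the square in y: (y - 9)² = 38(x + 1).
Vertex (-1, 9); 4p = 38 so p = 19/2. Opens right.
Focus is p units from the vertex along the axis: (h + p, k).

(17/2, 9)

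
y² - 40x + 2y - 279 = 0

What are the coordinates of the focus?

Only y is squared. Complete the square in y: (y + 1)² = 40(x + 7).
Vertex (-7, -1); 4p = 40 so p = 10. Opens right.
Focus is p units from the vertex along the axis: (h + p, k).

(3, -1)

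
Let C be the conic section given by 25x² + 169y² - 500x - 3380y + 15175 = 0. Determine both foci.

Rearranging, 25(x² - 20x) + 169(y² - 20y) = -15175.
Complete the square: 25(x - 10)² + 169(y - 10)² = -15175 + 2500 + 16900 = 4225
Divide through by 4225 to get (x - 10)²/169 + (y - 10)²/25 = 1.
Ellipse, center (10, 10), major axis horizontal; a² = 169, b² = 25.
c² = a² - b² = 169 - 25 = 144, so c = 12.
Foci lie on the horizontal axis through the center: (h ± c, k).

(-2, 10) and (22, 10)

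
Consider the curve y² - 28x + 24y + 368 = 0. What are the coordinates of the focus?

Only y is squared. Complete the square in y: (y + 12)² = 28(x - 8).
Vertex (8, -12); 4p = 28 so p = 7. Opens right.
Focus is p units from the vertex along the axis: (h + p, k).

(15, -12)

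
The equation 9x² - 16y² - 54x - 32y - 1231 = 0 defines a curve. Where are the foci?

Group: 9(x² - 6x) -16(y² + 2y) = 1231
Completing the square gives 9(x - 3)² -16(y + 1)² = 1231 + 81 - 16 = 1296.
Divide by 1296: (x - 3)²/144 - (y + 1)²/81 = 1
Hyperbola, center (3, -1), transverse axis horizontal; a² = 144, b² = 81.
c² = a² + b² = 144 + 81 = 225, so c = 15.
Foci lie on the horizontal axis through the center: (h ± c, k).

(-12, -1) and (18, -1)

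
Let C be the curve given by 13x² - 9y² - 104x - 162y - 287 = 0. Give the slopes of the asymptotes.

√13/3 and -√13/3

Rearranging, 13(x² - 8x) -9(y² + 18y) = 287.
13(x - 4)² -9(y + 9)² = 287 + 208 - 729 = -234
Divide by -234: (y + 9)²/26 - (x - 4)²/18 = 1
Hyperbola, center (4, -9), transverse axis vertical; a² = 26, b² = 18.
For a vertical hyperbola the asymptotes have slope ±a/b.
Here that is ±√26/3√2 = ±√13/3.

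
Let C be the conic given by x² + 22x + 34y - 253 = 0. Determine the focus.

(-11, 5/2)

Only x is squared. Complete the square in x: (x + 11)² = -34(y - 11).
Vertex (-11, 11); 4p = -34 so p = -17/2. Opens down.
Focus is p units from the vertex along the axis: (h, k + p).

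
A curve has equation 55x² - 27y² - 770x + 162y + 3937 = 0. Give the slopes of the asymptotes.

Collect terms: 55(x² - 14x) -27(y² - 6y) = -3937
Complete the square: 55(x - 7)² -27(y - 3)² = -3937 + 2695 - 243 = -1485
Dividing both sides by -1485: (y - 3)²/55 - (x - 7)²/27 = 1
Hyperbola, center (7, 3), transverse axis vertical; a² = 55, b² = 27.
For a vertical hyperbola the asymptotes have slope ±a/b.
Here that is ±√55/3√3 = ±√165/9.

√165/9 and -√165/9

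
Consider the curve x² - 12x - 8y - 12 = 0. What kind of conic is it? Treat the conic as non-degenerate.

No xy term. Coefficients of x² and y² are A = 1, C = 0.
Exactly one squared variable ⇒ parabola.

parabola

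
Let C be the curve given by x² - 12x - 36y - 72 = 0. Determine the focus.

Only x is squared. Complete the square in x: (x - 6)² = 36(y + 3).
Vertex (6, -3); 4p = 36 so p = 9. Opens up.
Focus is p units from the vertex along the axis: (h, k + p).

(6, 6)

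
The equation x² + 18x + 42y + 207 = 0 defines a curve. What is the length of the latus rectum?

42

Only x is squared. Complete the square in x: (x + 9)² = -42(y + 3).
Vertex (-9, -3); 4p = -42 so p = -21/2. Opens down.
Latus rectum length = |4p| = 42.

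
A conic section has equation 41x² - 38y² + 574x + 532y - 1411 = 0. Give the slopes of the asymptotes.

√1558/38 and -√1558/38

Group: 41(x² + 14x) -38(y² - 14y) = 1411
Completing the square gives 41(x + 7)² -38(y - 7)² = 1411 + 2009 - 1862 = 1558.
Dividing both sides by 1558: (x + 7)²/38 - (y - 7)²/41 = 1
Hyperbola, center (-7, 7), transverse axis horizontal; a² = 38, b² = 41.
For a horizontal hyperbola the asymptotes have slope ±b/a.
Here that is ±√41/√38 = ±√1558/38.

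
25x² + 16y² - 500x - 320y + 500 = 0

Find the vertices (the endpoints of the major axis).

(10, -5) and (10, 25)

25(x² - 20x) + 16(y² - 20y) = -500
25(x - 10)² + 16(y - 10)² = -500 + 2500 + 1600 = 3600
Divide by 3600: (x - 10)²/144 + (y - 10)²/225 = 1
Ellipse, center (10, 10), major axis vertical; a² = 225, b² = 144.
a = 15. Vertices at (h, k ± a).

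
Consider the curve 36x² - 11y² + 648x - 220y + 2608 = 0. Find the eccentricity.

e = √47/6

Collect terms: 36(x² + 18x) -11(y² + 20y) = -2608
Complete the square: 36(x + 9)² -11(y + 10)² = -2608 + 2916 - 1100 = -792
Dividing both sides by -792: (y + 10)²/72 - (x + 9)²/22 = 1
Hyperbola, center (-9, -10), transverse axis vertical; a² = 72, b² = 22.
c² = a² + b² = 94, so c = √94.
e = c/a = √94/6√2 = √47/6.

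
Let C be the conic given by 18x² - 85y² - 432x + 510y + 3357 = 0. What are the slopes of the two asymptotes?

Group: 18(x² - 24x) -85(y² - 6y) = -3357
Completing the square gives 18(x - 12)² -85(y - 3)² = -3357 + 2592 - 765 = -1530.
Dividing both sides by -1530: (y - 3)²/18 - (x - 12)²/85 = 1
Hyperbola, center (12, 3), transverse axis vertical; a² = 18, b² = 85.
For a vertical hyperbola the asymptotes have slope ±a/b.
Here that is ±3√2/√85 = ±3√170/85.

3√170/85 and -3√170/85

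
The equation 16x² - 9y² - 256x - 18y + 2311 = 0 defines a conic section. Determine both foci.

(8, -16) and (8, 14)

Group: 16(x² - 16x) -9(y² + 2y) = -2311
16(x - 8)² -9(y + 1)² = -2311 + 1024 - 9 = -1296
Dividing both sides by -1296: (y + 1)²/144 - (x - 8)²/81 = 1
Hyperbola, center (8, -1), transverse axis vertical; a² = 144, b² = 81.
c² = a² + b² = 144 + 81 = 225, so c = 15.
Foci lie on the vertical axis through the center: (h, k ± c).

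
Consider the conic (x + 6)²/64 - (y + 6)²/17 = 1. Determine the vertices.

Center (-6, -6). The positive term is the x-term, so the transverse axis is horizontal; a² = 64, b² = 17.
a = 8. Vertices at (h ± a, k).

(-14, -6) and (2, -6)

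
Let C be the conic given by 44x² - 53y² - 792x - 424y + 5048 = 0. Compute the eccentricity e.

Collect terms: 44(x² - 18x) -53(y² + 8y) = -5048
Complete the square: 44(x - 9)² -53(y + 4)² = -5048 + 3564 - 848 = -2332
Divide by -2332: (y + 4)²/44 - (x - 9)²/53 = 1
Hyperbola, center (9, -4), transverse axis vertical; a² = 44, b² = 53.
c² = a² + b² = 97, so c = √97.
e = c/a = √97/2√11 = √1067/22.

e = √1067/22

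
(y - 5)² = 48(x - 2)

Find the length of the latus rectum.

48

Vertex (2, 5); 4p = 48 so p = 12. Opens right.
Latus rectum length = |4p| = 48.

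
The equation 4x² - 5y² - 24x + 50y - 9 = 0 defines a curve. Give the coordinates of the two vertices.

(3, 1) and (3, 9)

Group: 4(x² - 6x) -5(y² - 10y) = 9
Completing the square gives 4(x - 3)² -5(y - 5)² = 9 + 36 - 125 = -80.
Dividing both sides by -80: (y - 5)²/16 - (x - 3)²/20 = 1
Hyperbola, center (3, 5), transverse axis vertical; a² = 16, b² = 20.
a = 4. Vertices at (h, k ± a).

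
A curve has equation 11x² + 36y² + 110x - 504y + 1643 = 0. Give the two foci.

(-10, 7) and (0, 7)

11(x² + 10x) + 36(y² - 14y) = -1643
11(x + 5)² + 36(y - 7)² = -1643 + 275 + 1764 = 396
Divide by 396: (x + 5)²/36 + (y - 7)²/11 = 1
Ellipse, center (-5, 7), major axis horizontal; a² = 36, b² = 11.
c² = a² - b² = 36 - 11 = 25, so c = 5.
Foci lie on the horizontal axis through the center: (h ± c, k).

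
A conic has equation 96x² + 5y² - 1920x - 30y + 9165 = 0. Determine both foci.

Collect terms: 96(x² - 20x) + 5(y² - 6y) = -9165
96(x - 10)² + 5(y - 3)² = -9165 + 9600 + 45 = 480
Divide through by 480 to get (x - 10)²/5 + (y - 3)²/96 = 1.
Ellipse, center (10, 3), major axis vertical; a² = 96, b² = 5.
c² = a² - b² = 96 - 5 = 91, so c = √91.
Foci lie on the vertical axis through the center: (h, k ± c).

(10, 3 - √91) and (10, 3 + √91)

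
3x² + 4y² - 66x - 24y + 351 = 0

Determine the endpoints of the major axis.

(7, 3) and (15, 3)

Group the x- and y-terms: 3(x² - 22x) + 4(y² - 6y) = -351
Complete the square: 3(x - 11)² + 4(y - 3)² = -351 + 363 + 36 = 48
Dividing both sides by 48: (x - 11)²/16 + (y - 3)²/12 = 1
Ellipse, center (11, 3), major axis horizontal; a² = 16, b² = 12.
a = 4. Vertices at (h ± a, k).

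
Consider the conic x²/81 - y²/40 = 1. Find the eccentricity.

Center (0, 0). The positive term is the x-term, so the transverse axis is horizontal; a² = 81, b² = 40.
c² = a² + b² = 121, so c = 11.
e = c/a = 11/9.

e = 11/9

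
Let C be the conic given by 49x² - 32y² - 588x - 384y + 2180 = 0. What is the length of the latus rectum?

64/7

Group: 49(x² - 12x) -32(y² + 12y) = -2180
Completing the square gives 49(x - 6)² -32(y + 6)² = -2180 + 1764 - 1152 = -1568.
Dividing both sides by -1568: (y + 6)²/49 - (x - 6)²/32 = 1
Hyperbola, center (6, -6), transverse axis vertical; a² = 49, b² = 32.
Latus rectum length = 2b²/a = 2·32/7 = 64/7.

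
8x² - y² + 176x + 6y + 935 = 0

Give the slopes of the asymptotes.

Collect terms: 8(x² + 22x) -(y² - 6y) = -935
8(x + 11)² -(y - 3)² = -935 + 968 - 9 = 24
Dividing both sides by 24: (x + 11)²/3 - (y - 3)²/24 = 1
Hyperbola, center (-11, 3), transverse axis horizontal; a² = 3, b² = 24.
For a horizontal hyperbola the asymptotes have slope ±b/a.
Here that is ±2√6/√3 = ±2√2.

2√2 and -2√2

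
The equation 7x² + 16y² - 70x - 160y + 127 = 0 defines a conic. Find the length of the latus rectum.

7

Group the x- and y-terms: 7(x² - 10x) + 16(y² - 10y) = -127
Complete the square: 7(x - 5)² + 16(y - 5)² = -127 + 175 + 400 = 448
Divide through by 448 to get (x - 5)²/64 + (y - 5)²/28 = 1.
Ellipse, center (5, 5), major axis horizontal; a² = 64, b² = 28.
Latus rectum length = 2b²/a = 2·28/8 = 7.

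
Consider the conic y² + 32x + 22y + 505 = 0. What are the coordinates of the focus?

Only y is squared. Complete the square in y: (y + 11)² = -32(x + 12).
Vertex (-12, -11); 4p = -32 so p = -8. Opens left.
Focus is p units from the vertex along the axis: (h + p, k).

(-20, -11)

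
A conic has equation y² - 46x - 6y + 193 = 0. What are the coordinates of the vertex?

(4, 3)

Only y is squared. Complete the square in y: (y - 3)² = 46(x - 4).
Vertex (4, 3); 4p = 46 so p = 23/2. Opens right.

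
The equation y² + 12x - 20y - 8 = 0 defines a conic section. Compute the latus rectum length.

12

Only y is squared. Complete the square in y: (y - 10)² = -12(x - 9).
Vertex (9, 10); 4p = -12 so p = -3. Opens left.
Latus rectum length = |4p| = 12.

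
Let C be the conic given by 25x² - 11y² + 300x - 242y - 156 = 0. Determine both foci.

Collect terms: 25(x² + 12x) -11(y² + 22y) = 156
Complete the square in x and y: 25(x + 6)² -11(y + 11)² = 156 + 900 - 1331 = -275
Dividing both sides by -275: (y + 11)²/25 - (x + 6)²/11 = 1
Hyperbola, center (-6, -11), transverse axis vertical; a² = 25, b² = 11.
c² = a² + b² = 25 + 11 = 36, so c = 6.
Foci lie on the vertical axis through the center: (h, k ± c).

(-6, -17) and (-6, -5)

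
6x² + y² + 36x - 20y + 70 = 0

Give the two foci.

Collect terms: 6(x² + 6x) + (y² - 20y) = -70
Completing the square gives 6(x + 3)² + (y - 10)² = -70 + 54 + 100 = 84.
Divide by 84: (x + 3)²/14 + (y - 10)²/84 = 1
Ellipse, center (-3, 10), major axis vertical; a² = 84, b² = 14.
c² = a² - b² = 84 - 14 = 70, so c = √70.
Foci lie on the vertical axis through the center: (h, k ± c).

(-3, 10 - √70) and (-3, 10 + √70)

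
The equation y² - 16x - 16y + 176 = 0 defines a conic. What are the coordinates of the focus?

(11, 8)

Only y is squared. Complete the square in y: (y - 8)² = 16(x - 7).
Vertex (7, 8); 4p = 16 so p = 4. Opens right.
Focus is p units from the vertex along the axis: (h + p, k).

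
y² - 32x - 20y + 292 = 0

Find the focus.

Only y is squared. Complete the square in y: (y - 10)² = 32(x - 6).
Vertex (6, 10); 4p = 32 so p = 8. Opens right.
Focus is p units from the vertex along the axis: (h + p, k).

(14, 10)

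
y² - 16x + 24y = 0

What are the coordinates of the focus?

(-5, -12)

Only y is squared. Complete the square in y: (y + 12)² = 16(x + 9).
Vertex (-9, -12); 4p = 16 so p = 4. Opens right.
Focus is p units from the vertex along the axis: (h + p, k).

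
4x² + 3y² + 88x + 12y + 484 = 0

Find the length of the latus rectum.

3

Group the x- and y-terms: 4(x² + 22x) + 3(y² + 4y) = -484
Complete the square: 4(x + 11)² + 3(y + 2)² = -484 + 484 + 12 = 12
Dividing both sides by 12: (x + 11)²/3 + (y + 2)²/4 = 1
Ellipse, center (-11, -2), major axis vertical; a² = 4, b² = 3.
Latus rectum length = 2b²/a = 2·3/2 = 3.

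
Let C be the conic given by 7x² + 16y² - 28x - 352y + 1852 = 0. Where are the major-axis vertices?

(-2, 11) and (6, 11)

7(x² - 4x) + 16(y² - 22y) = -1852
Complete the square: 7(x - 2)² + 16(y - 11)² = -1852 + 28 + 1936 = 112
Dividing both sides by 112: (x - 2)²/16 + (y - 11)²/7 = 1
Ellipse, center (2, 11), major axis horizontal; a² = 16, b² = 7.
a = 4. Vertices at (h ± a, k).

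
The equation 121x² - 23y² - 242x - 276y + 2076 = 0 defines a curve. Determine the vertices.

(1, -17) and (1, 5)

Collect terms: 121(x² - 2x) -23(y² + 12y) = -2076
Complete the square in x and y: 121(x - 1)² -23(y + 6)² = -2076 + 121 - 828 = -2783
Divide by -2783: (y + 6)²/121 - (x - 1)²/23 = 1
Hyperbola, center (1, -6), transverse axis vertical; a² = 121, b² = 23.
a = 11. Vertices at (h, k ± a).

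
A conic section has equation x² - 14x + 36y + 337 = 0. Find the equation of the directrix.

y = 1

Only x is squared. Complete the square in x: (x - 7)² = -36(y + 8).
Vertex (7, -8); 4p = -36 so p = -9. Opens down.
Directrix is the horizontal line y = k − p = -8 − (-9) = 1.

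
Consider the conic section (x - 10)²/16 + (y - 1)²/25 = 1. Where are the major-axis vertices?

Center (10, 1). The larger denominator 25 sits under the y-term, so the major axis is vertical; a² = 25, b² = 16.
a = 5. Vertices at (h, k ± a).

(10, -4) and (10, 6)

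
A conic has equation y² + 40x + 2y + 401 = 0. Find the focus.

Only y is squared. Complete the square in y: (y + 1)² = -40(x + 10).
Vertex (-10, -1); 4p = -40 so p = -10. Opens left.
Focus is p units from the vertex along the axis: (h + p, k).

(-20, -1)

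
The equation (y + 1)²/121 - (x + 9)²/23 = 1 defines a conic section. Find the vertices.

Center (-9, -1). The positive term is the y-term, so the transverse axis is vertical; a² = 121, b² = 23.
a = 11. Vertices at (h, k ± a).

(-9, -12) and (-9, 10)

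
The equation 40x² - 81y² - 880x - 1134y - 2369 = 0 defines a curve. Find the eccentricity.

e = 11/9

Group the x- and y-terms: 40(x² - 22x) -81(y² + 14y) = 2369
Completing the square gives 40(x - 11)² -81(y + 7)² = 2369 + 4840 - 3969 = 3240.
Dividing both sides by 3240: (x - 11)²/81 - (y + 7)²/40 = 1
Hyperbola, center (11, -7), transverse axis horizontal; a² = 81, b² = 40.
c² = a² + b² = 121, so c = 11.
e = c/a = 11/9.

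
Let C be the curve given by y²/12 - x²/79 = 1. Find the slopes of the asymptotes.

Center (0, 0). The positive term is the y-term, so the transverse axis is vertical; a² = 12, b² = 79.
For a vertical hyperbola the asymptotes have slope ±a/b.
Here that is ±2√3/√79 = ±2√237/79.

2√237/79 and -2√237/79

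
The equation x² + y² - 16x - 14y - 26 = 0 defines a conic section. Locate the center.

Group the x- and y-terms: (x² - 16x) + (y² - 14y) = 26
(x - 8)² + (y - 7)² = 26 + 64 + 49 = 139
So (x - 8)² + (y - 7)² = 139.
Circle centered at (8, 7) with r² = 139.

(8, 7)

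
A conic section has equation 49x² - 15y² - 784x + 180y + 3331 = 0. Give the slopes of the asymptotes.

Group the x- and y-terms: 49(x² - 16x) -15(y² - 12y) = -3331
Complete the square: 49(x - 8)² -15(y - 6)² = -3331 + 3136 - 540 = -735
Divide by -735: (y - 6)²/49 - (x - 8)²/15 = 1
Hyperbola, center (8, 6), transverse axis vertical; a² = 49, b² = 15.
For a vertical hyperbola the asymptotes have slope ±a/b.
Here that is ±7/√15 = ±7√15/15.

7√15/15 and -7√15/15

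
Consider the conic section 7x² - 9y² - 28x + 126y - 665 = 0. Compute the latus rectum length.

28/3

Rearranging, 7(x² - 4x) -9(y² - 14y) = 665.
Complete the square: 7(x - 2)² -9(y - 7)² = 665 + 28 - 441 = 252
Dividing both sides by 252: (x - 2)²/36 - (y - 7)²/28 = 1
Hyperbola, center (2, 7), transverse axis horizontal; a² = 36, b² = 28.
Latus rectum length = 2b²/a = 2·28/6 = 28/3.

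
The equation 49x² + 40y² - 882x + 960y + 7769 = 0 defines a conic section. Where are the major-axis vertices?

Group: 49(x² - 18x) + 40(y² + 24y) = -7769
Completing the square gives 49(x - 9)² + 40(y + 12)² = -7769 + 3969 + 5760 = 1960.
Divide through by 1960 to get (x - 9)²/40 + (y + 12)²/49 = 1.
Ellipse, center (9, -12), major axis vertical; a² = 49, b² = 40.
a = 7. Vertices at (h, k ± a).

(9, -19) and (9, -5)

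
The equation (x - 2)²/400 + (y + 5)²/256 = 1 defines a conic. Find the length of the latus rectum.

128/5

Center (2, -5). The larger denominator 400 sits under the x-term, so the major axis is horizontal; a² = 400, b² = 256.
Latus rectum length = 2b²/a = 2·256/20 = 128/5.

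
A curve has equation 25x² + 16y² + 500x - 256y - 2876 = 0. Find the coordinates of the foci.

(-10, -4) and (-10, 20)

Collect terms: 25(x² + 20x) + 16(y² - 16y) = 2876
Complete the square in x and y: 25(x + 10)² + 16(y - 8)² = 2876 + 2500 + 1024 = 6400
Dividing both sides by 6400: (x + 10)²/256 + (y - 8)²/400 = 1
Ellipse, center (-10, 8), major axis vertical; a² = 400, b² = 256.
c² = a² - b² = 400 - 256 = 144, so c = 12.
Foci lie on the vertical axis through the center: (h, k ± c).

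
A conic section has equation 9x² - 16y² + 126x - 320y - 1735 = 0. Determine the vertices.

Group: 9(x² + 14x) -16(y² + 20y) = 1735
9(x + 7)² -16(y + 10)² = 1735 + 441 - 1600 = 576
Divide through by 576 to get (x + 7)²/64 - (y + 10)²/36 = 1.
Hyperbola, center (-7, -10), transverse axis horizontal; a² = 64, b² = 36.
a = 8. Vertices at (h ± a, k).

(-15, -10) and (1, -10)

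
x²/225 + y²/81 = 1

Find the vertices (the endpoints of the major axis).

(-15, 0) and (15, 0)

Center (0, 0). The larger denominator 225 sits under the x-term, so the major axis is horizontal; a² = 225, b² = 81.
a = 15. Vertices at (h ± a, k).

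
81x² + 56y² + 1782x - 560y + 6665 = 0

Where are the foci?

Group: 81(x² + 22x) + 56(y² - 10y) = -6665
Complete the square in x and y: 81(x + 11)² + 56(y - 5)² = -6665 + 9801 + 1400 = 4536
Divide through by 4536 to get (x + 11)²/56 + (y - 5)²/81 = 1.
Ellipse, center (-11, 5), major axis vertical; a² = 81, b² = 56.
c² = a² - b² = 81 - 56 = 25, so c = 5.
Foci lie on the vertical axis through the center: (h, k ± c).

(-11, 0) and (-11, 10)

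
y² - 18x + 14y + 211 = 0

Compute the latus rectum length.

Only y is squared. Complete the square in y: (y + 7)² = 18(x - 9).
Vertex (9, -7); 4p = 18 so p = 9/2. Opens right.
Latus rectum length = |4p| = 18.

18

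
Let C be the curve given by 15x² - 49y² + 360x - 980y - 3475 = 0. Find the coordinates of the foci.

Group: 15(x² + 24x) -49(y² + 20y) = 3475
Completing the square gives 15(x + 12)² -49(y + 10)² = 3475 + 2160 - 4900 = 735.
Divide through by 735 to get (x + 12)²/49 - (y + 10)²/15 = 1.
Hyperbola, center (-12, -10), transverse axis horizontal; a² = 49, b² = 15.
c² = a² + b² = 49 + 15 = 64, so c = 8.
Foci lie on the horizontal axis through the center: (h ± c, k).

(-20, -10) and (-4, -10)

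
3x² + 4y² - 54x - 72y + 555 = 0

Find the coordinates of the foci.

(8, 9) and (10, 9)

Collect terms: 3(x² - 18x) + 4(y² - 18y) = -555
Complete the square in x and y: 3(x - 9)² + 4(y - 9)² = -555 + 243 + 324 = 12
Divide through by 12 to get (x - 9)²/4 + (y - 9)²/3 = 1.
Ellipse, center (9, 9), major axis horizontal; a² = 4, b² = 3.
c² = a² - b² = 4 - 3 = 1, so c = 1.
Foci lie on the horizontal axis through the center: (h ± c, k).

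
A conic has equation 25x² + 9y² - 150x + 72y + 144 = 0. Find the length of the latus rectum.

18/5

Group: 25(x² - 6x) + 9(y² + 8y) = -144
Completing the square gives 25(x - 3)² + 9(y + 4)² = -144 + 225 + 144 = 225.
Dividing both sides by 225: (x - 3)²/9 + (y + 4)²/25 = 1
Ellipse, center (3, -4), major axis vertical; a² = 25, b² = 9.
Latus rectum length = 2b²/a = 2·9/5 = 18/5.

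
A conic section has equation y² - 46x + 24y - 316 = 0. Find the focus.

(3/2, -12)

Only y is squared. Complete the square in y: (y + 12)² = 46(x + 10).
Vertex (-10, -12); 4p = 46 so p = 23/2. Opens right.
Focus is p units from the vertex along the axis: (h + p, k).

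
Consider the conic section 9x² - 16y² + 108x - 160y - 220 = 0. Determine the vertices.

(-10, -5) and (-2, -5)

Group: 9(x² + 12x) -16(y² + 10y) = 220
Complete the square in x and y: 9(x + 6)² -16(y + 5)² = 220 + 324 - 400 = 144
Dividing both sides by 144: (x + 6)²/16 - (y + 5)²/9 = 1
Hyperbola, center (-6, -5), transverse axis horizontal; a² = 16, b² = 9.
a = 4. Vertices at (h ± a, k).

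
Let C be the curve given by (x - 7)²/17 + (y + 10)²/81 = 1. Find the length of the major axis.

18

Center (7, -10). The larger denominator 81 sits under the y-term, so the major axis is vertical; a² = 81, b² = 17.
a² = 81 so a = 9; the major axis has length 2a = 18.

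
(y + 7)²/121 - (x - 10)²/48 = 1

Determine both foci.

Center (10, -7). The positive term is the y-term, so the transverse axis is vertical; a² = 121, b² = 48.
c² = a² + b² = 121 + 48 = 169, so c = 13.
Foci lie on the vertical axis through the center: (h, k ± c).

(10, -20) and (10, 6)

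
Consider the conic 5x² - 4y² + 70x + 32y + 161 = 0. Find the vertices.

(-9, 4) and (-5, 4)

Collect terms: 5(x² + 14x) -4(y² - 8y) = -161
Complete the square in x and y: 5(x + 7)² -4(y - 4)² = -161 + 245 - 64 = 20
Divide through by 20 to get (x + 7)²/4 - (y - 4)²/5 = 1.
Hyperbola, center (-7, 4), transverse axis horizontal; a² = 4, b² = 5.
a = 2. Vertices at (h ± a, k).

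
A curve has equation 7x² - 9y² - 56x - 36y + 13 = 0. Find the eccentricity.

Group the x- and y-terms: 7(x² - 8x) -9(y² + 4y) = -13
Complete the square in x and y: 7(x - 4)² -9(y + 2)² = -13 + 112 - 36 = 63
Divide by 63: (x - 4)²/9 - (y + 2)²/7 = 1
Hyperbola, center (4, -2), transverse axis horizontal; a² = 9, b² = 7.
c² = a² + b² = 16, so c = 4.
e = c/a = 4/3.

e = 4/3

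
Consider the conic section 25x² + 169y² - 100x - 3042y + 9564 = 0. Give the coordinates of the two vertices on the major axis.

Group: 25(x² - 4x) + 169(y² - 18y) = -9564
Complete the square: 25(x - 2)² + 169(y - 9)² = -9564 + 100 + 13689 = 4225
Dividing both sides by 4225: (x - 2)²/169 + (y - 9)²/25 = 1
Ellipse, center (2, 9), major axis horizontal; a² = 169, b² = 25.
a = 13. Vertices at (h ± a, k).

(-11, 9) and (15, 9)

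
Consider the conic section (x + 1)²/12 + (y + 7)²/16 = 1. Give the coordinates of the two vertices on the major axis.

(-1, -11) and (-1, -3)

Center (-1, -7). The larger denominator 16 sits under the y-term, so the major axis is vertical; a² = 16, b² = 12.
a = 4. Vertices at (h, k ± a).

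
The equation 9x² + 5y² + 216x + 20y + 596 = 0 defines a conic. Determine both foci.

(-12, -10) and (-12, 6)

Rearranging, 9(x² + 24x) + 5(y² + 4y) = -596.
Completing the square gives 9(x + 12)² + 5(y + 2)² = -596 + 1296 + 20 = 720.
Divide by 720: (x + 12)²/80 + (y + 2)²/144 = 1
Ellipse, center (-12, -2), major axis vertical; a² = 144, b² = 80.
c² = a² - b² = 144 - 80 = 64, so c = 8.
Foci lie on the vertical axis through the center: (h, k ± c).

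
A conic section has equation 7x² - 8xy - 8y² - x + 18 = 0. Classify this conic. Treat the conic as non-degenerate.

A = 7, B = -8, C = -8.
Discriminant B² − 4AC = (-8)² − 4·7·(-8) = 288.
B² − 4AC > 0 ⇒ hyperbola.

hyperbola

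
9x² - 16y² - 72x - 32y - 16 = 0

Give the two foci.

(-1, -1) and (9, -1)

Group: 9(x² - 8x) -16(y² + 2y) = 16
9(x - 4)² -16(y + 1)² = 16 + 144 - 16 = 144
Divide through by 144 to get (x - 4)²/16 - (y + 1)²/9 = 1.
Hyperbola, center (4, -1), transverse axis horizontal; a² = 16, b² = 9.
c² = a² + b² = 16 + 9 = 25, so c = 5.
Foci lie on the horizontal axis through the center: (h ± c, k).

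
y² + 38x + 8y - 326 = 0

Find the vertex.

(9, -4)

Only y is squared. Complete the square in y: (y + 4)² = -38(x - 9).
Vertex (9, -4); 4p = -38 so p = -19/2. Opens left.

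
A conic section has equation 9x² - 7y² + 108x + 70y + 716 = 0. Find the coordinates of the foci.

9(x² + 12x) -7(y² - 10y) = -716
Completing the square gives 9(x + 6)² -7(y - 5)² = -716 + 324 - 175 = -567.
Divide by -567: (y - 5)²/81 - (x + 6)²/63 = 1
Hyperbola, center (-6, 5), transverse axis vertical; a² = 81, b² = 63.
c² = a² + b² = 81 + 63 = 144, so c = 12.
Foci lie on the vertical axis through the center: (h, k ± c).

(-6, -7) and (-6, 17)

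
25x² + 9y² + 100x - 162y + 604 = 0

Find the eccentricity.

e = 4/5

25(x² + 4x) + 9(y² - 18y) = -604
Completing the square gives 25(x + 2)² + 9(y - 9)² = -604 + 100 + 729 = 225.
Divide by 225: (x + 2)²/9 + (y - 9)²/25 = 1
Ellipse, center (-2, 9), major axis vertical; a² = 25, b² = 9.
c² = a² - b² = 16, so c = 4.
e = c/a = 4/5.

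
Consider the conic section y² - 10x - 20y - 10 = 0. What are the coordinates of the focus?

(-17/2, 10)

Only y is squared. Complete the square in y: (y - 10)² = 10(x + 11).
Vertex (-11, 10); 4p = 10 so p = 5/2. Opens right.
Focus is p units from the vertex along the axis: (h + p, k).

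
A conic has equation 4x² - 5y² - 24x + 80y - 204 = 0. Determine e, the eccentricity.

e = 3/2

Collect terms: 4(x² - 6x) -5(y² - 16y) = 204
Complete the square in x and y: 4(x - 3)² -5(y - 8)² = 204 + 36 - 320 = -80
Dividing both sides by -80: (y - 8)²/16 - (x - 3)²/20 = 1
Hyperbola, center (3, 8), transverse axis vertical; a² = 16, b² = 20.
c² = a² + b² = 36, so c = 6.
e = c/a = 6/4 = 3/2.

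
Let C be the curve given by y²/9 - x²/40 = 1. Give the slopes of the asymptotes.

3√10/20 and -3√10/20

Center (0, 0). The positive term is the y-term, so the transverse axis is vertical; a² = 9, b² = 40.
For a vertical hyperbola the asymptotes have slope ±a/b.
Here that is ±3/2√10 = ±3√10/20.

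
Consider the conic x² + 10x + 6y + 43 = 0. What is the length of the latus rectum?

Only x is squared. Complete the square in x: (x + 5)² = -6(y + 3).
Vertex (-5, -3); 4p = -6 so p = -3/2. Opens down.
Latus rectum length = |4p| = 6.

6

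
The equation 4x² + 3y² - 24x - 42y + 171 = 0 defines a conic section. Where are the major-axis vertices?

Collect terms: 4(x² - 6x) + 3(y² - 14y) = -171
Complete the square in x and y: 4(x - 3)² + 3(y - 7)² = -171 + 36 + 147 = 12
Divide by 12: (x - 3)²/3 + (y - 7)²/4 = 1
Ellipse, center (3, 7), major axis vertical; a² = 4, b² = 3.
a = 2. Vertices at (h, k ± a).

(3, 5) and (3, 9)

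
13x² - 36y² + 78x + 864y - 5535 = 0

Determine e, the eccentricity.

e = 7/6

Collect terms: 13(x² + 6x) -36(y² - 24y) = 5535
13(x + 3)² -36(y - 12)² = 5535 + 117 - 5184 = 468
Divide by 468: (x + 3)²/36 - (y - 12)²/13 = 1
Hyperbola, center (-3, 12), transverse axis horizontal; a² = 36, b² = 13.
c² = a² + b² = 49, so c = 7.
e = c/a = 7/6.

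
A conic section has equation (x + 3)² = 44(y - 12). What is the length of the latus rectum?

44

Vertex (-3, 12); 4p = 44 so p = 11. Opens up.
Latus rectum length = |4p| = 44.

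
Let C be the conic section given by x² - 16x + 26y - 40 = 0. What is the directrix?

Only x is squared. Complete the square in x: (x - 8)² = -26(y - 4).
Vertex (8, 4); 4p = -26 so p = -13/2. Opens down.
Directrix is the horizontal line y = k − p = 4 − (-13/2) = 21/2.

y = 21/2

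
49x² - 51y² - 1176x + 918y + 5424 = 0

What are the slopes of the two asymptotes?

Collect terms: 49(x² - 24x) -51(y² - 18y) = -5424
Completing the square gives 49(x - 12)² -51(y - 9)² = -5424 + 7056 - 4131 = -2499.
Divide through by -2499 to get (y - 9)²/49 - (x - 12)²/51 = 1.
Hyperbola, center (12, 9), transverse axis vertical; a² = 49, b² = 51.
For a vertical hyperbola the asymptotes have slope ±a/b.
Here that is ±7/√51 = ±7√51/51.

7√51/51 and -7√51/51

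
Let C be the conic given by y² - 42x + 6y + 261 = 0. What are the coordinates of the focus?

Only y is squared. Complete the square in y: (y + 3)² = 42(x - 6).
Vertex (6, -3); 4p = 42 so p = 21/2. Opens right.
Focus is p units from the vertex along the axis: (h + p, k).

(33/2, -3)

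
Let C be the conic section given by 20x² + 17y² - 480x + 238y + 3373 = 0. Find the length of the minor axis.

Group the x- and y-terms: 20(x² - 24x) + 17(y² + 14y) = -3373
Completing the square gives 20(x - 12)² + 17(y + 7)² = -3373 + 2880 + 833 = 340.
Divide through by 340 to get (x - 12)²/17 + (y + 7)²/20 = 1.
Ellipse, center (12, -7), major axis vertical; a² = 20, b² = 17.
b² = 17 so b = √17; the minor axis has length 2b = 2√17.

2√17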